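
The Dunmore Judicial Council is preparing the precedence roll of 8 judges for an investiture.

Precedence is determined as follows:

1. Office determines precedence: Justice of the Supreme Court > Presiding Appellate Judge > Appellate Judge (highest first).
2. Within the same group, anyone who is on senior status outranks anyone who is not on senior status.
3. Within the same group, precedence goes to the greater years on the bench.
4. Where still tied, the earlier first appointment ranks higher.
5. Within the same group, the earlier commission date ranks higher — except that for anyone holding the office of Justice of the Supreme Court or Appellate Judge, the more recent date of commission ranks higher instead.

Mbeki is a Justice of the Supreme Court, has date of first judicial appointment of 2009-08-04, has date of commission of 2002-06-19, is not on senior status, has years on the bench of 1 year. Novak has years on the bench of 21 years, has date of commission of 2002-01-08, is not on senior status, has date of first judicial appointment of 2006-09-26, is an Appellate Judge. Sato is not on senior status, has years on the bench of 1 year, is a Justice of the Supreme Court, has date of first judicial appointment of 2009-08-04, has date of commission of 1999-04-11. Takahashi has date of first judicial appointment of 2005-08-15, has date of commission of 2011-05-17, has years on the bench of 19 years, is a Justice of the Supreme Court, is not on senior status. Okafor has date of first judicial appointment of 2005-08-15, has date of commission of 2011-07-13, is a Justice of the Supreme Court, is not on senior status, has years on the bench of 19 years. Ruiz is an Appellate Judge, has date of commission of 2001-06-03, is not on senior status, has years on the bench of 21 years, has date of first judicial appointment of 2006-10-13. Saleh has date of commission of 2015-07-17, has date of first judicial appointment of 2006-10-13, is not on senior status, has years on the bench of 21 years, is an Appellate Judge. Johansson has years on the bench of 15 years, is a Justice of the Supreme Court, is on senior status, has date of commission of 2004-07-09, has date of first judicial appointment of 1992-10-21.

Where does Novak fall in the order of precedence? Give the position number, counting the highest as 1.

6

By office: Johansson, Okafor, Takahashi, Mbeki and Sato (Justice of the Supreme Court); then Novak, Saleh and Ruiz (Appellate Judge).
Among Johansson, Okafor, Takahashi, Mbeki and Sato, on senior status before not on senior status: Johansson (on senior status) before Okafor, Takahashi, Mbeki and Sato (not on senior status).
Among Okafor, Takahashi, Mbeki and Sato, by years on the bench (higher first): Okafor and Takahashi (19 years) before Mbeki and Sato (1 year).
Okafor and Takahashi both have date of first judicial appointment 2005-08-15, so the next rule applies.
Among Okafor and Takahashi, by date of commission (later first) (reversed rule for this group): Okafor (2011-07-13) before Takahashi (2011-05-17).
Mbeki and Sato both have date of first judicial appointment 2009-08-04, so the next rule applies.
Among Mbeki and Sato, by date of commission (later first) (reversed rule for this group): Mbeki (2002-06-19) before Sato (1999-04-11).
Novak, Saleh and Ruiz are each not on senior status, so the next rule applies.
Novak, Saleh and Ruiz all have years on the bench 21 years, so the next rule applies.
Among Novak, Saleh and Ruiz, by date of first judicial appointment (earlier first): Novak (2006-09-26) before Saleh and Ruiz (2006-10-13).
Among Saleh and Ruiz, by date of commission (later first) (reversed rule for this group): Saleh (2015-07-17) before Ruiz (2001-06-03).
Order: Johansson, Okafor, Takahashi, Mbeki, Sato, Novak, Saleh, Ruiz. So position 6.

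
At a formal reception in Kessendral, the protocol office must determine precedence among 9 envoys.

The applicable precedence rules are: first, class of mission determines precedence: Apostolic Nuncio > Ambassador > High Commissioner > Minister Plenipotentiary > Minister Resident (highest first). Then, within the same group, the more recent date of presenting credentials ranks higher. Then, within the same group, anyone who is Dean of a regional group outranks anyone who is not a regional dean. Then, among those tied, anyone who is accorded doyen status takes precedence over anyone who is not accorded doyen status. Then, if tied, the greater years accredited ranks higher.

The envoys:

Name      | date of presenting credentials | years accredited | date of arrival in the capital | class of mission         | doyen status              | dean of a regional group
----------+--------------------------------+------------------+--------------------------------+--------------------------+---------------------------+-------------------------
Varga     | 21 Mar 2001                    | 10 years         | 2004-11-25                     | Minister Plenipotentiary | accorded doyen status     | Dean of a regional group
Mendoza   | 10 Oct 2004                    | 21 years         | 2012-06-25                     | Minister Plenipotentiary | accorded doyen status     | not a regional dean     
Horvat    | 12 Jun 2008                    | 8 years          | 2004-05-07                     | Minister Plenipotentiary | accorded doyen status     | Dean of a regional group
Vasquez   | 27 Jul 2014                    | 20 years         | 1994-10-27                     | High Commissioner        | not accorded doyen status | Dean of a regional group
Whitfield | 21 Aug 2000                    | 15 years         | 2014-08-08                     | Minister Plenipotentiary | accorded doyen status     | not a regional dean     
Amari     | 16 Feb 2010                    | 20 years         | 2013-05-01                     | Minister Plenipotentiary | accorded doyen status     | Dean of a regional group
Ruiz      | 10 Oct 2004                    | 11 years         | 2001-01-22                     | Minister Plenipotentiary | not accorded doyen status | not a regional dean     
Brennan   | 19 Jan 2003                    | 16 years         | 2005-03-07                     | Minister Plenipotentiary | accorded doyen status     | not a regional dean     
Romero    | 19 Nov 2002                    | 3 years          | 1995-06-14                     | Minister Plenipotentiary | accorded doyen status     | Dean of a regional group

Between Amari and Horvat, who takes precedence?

By class of mission: Vasquez (High Commissioner); then Amari, Horvat, Mendoza, Ruiz, Brennan, Romero, Varga and Whitfield (Minister Plenipotentiary).
Among Amari, Horvat, Mendoza, Ruiz, Brennan, Romero, Varga and Whitfield, by date of presenting credentials (later first): Amari (16 Feb 2010) before Horvat (12 Jun 2008) before Mendoza and Ruiz (10 Oct 2004) before Brennan (19 Jan 2003) before Romero (19 Nov 2002) before Varga (21 Mar 2001) before Whitfield (21 Aug 2000).
Mendoza and Ruiz are each not a regional dean, so the next rule applies.
Among Mendoza and Ruiz, accorded doyen status before not accorded doyen status: Mendoza (accorded doyen status) before Ruiz (not accorded doyen status).
So Amari takes precedence.

Amari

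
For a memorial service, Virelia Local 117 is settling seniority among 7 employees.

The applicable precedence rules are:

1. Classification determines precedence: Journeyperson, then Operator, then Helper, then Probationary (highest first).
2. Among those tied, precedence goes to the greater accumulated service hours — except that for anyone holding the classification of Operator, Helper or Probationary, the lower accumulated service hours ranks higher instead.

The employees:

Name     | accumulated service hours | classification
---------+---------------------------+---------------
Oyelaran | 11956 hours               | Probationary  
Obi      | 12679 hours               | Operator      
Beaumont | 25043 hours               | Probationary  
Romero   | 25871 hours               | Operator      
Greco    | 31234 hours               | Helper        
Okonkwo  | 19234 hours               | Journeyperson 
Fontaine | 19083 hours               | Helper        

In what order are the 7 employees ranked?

Okonkwo, Obi, Romero, Fontaine, Greco, Oyelaran, Beaumont

By classification: Okonkwo (Journeyperson); then Obi and Romero (Operator); then Fontaine and Greco (Helper); then Oyelaran and Beaumont (Probationary).
Among Obi and Romero, by accumulated service hours (lower first) (reversed rule for this group): Obi (12679 hours) before Romero (25871 hours).
Among Fontaine and Greco, by accumulated service hours (lower first) (reversed rule for this group): Fontaine (19083 hours) before Greco (31234 hours).
Among Oyelaran and Beaumont, by accumulated service hours (lower first) (reversed rule for this group): Oyelaran (11956 hours) before Beaumont (25043 hours).
Full order: Okonkwo, Obi, Romero, Fontaine, Greco, Oyelaran, Beaumont.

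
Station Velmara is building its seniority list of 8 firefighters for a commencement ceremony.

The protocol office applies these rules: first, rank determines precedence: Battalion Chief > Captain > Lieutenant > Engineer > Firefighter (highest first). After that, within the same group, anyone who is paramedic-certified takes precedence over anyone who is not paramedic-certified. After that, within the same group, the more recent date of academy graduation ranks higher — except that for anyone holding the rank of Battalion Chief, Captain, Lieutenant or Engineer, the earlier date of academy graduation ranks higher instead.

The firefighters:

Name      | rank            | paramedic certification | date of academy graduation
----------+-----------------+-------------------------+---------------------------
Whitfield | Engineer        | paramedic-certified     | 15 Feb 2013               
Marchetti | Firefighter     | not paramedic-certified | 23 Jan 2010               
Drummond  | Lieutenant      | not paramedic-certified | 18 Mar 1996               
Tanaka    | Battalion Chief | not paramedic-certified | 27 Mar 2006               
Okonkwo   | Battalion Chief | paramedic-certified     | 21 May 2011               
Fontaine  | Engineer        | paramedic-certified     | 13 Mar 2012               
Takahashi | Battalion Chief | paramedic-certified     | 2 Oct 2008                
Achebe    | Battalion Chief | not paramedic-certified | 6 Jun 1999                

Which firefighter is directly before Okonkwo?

Takahashi

By rank: Takahashi, Okonkwo, Achebe and Tanaka (Battalion Chief); then Drummond (Lieutenant); then Fontaine and Whitfield (Engineer); then Marchetti (Firefighter).
Among Takahashi, Okonkwo, Achebe and Tanaka, paramedic-certified before not paramedic-certified: Takahashi and Okonkwo (paramedic-certified) before Achebe and Tanaka (not paramedic-certified).
Among Takahashi and Okonkwo, by date of academy graduation (earlier first) (reversed rule for this group): Takahashi (2 Oct 2008) before Okonkwo (21 May 2011).
Among Achebe and Tanaka, by date of academy graduation (earlier first) (reversed rule for this group): Achebe (6 Jun 1999) before Tanaka (27 Mar 2006).
Fontaine and Whitfield are each paramedic-certified, so the next rule applies.
Among Fontaine and Whitfield, by date of academy graduation (earlier first) (reversed rule for this group): Fontaine (13 Mar 2012) before Whitfield (15 Feb 2013).
Order: Takahashi, Okonkwo, Achebe, Tanaka, Drummond, Fontaine, Whitfield, Marchetti.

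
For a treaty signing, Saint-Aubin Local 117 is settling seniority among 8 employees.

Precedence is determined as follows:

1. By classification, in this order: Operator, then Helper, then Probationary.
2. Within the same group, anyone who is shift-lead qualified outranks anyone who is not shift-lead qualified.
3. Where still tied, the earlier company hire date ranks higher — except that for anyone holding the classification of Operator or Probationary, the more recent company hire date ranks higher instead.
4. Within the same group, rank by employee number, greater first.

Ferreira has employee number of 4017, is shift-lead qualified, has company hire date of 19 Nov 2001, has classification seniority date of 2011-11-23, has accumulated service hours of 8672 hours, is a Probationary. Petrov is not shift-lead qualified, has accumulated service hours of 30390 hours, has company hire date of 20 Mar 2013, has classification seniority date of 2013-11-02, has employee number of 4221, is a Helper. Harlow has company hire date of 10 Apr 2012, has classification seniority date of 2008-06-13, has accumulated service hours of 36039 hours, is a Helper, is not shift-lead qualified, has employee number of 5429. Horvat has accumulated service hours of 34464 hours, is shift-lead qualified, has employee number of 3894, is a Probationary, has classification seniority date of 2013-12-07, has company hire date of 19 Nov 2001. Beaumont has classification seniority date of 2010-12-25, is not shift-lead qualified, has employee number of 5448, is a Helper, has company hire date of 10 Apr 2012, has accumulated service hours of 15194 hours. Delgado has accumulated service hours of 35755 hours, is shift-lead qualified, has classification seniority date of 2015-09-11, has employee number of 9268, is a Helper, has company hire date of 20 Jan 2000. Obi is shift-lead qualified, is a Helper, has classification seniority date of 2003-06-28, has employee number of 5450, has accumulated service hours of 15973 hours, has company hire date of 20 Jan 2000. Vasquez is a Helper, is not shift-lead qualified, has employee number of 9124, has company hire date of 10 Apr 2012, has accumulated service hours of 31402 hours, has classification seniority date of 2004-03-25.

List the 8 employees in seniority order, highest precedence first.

By classification: Delgado, Obi, Vasquez, Beaumont, Harlow and Petrov (Helper); then Ferreira and Horvat (Probationary).
Among Delgado, Obi, Vasquez, Beaumont, Harlow and Petrov, shift-lead qualified before not shift-lead qualified: Delgado and Obi (shift-lead qualified) before Vasquez, Beaumont, Harlow and Petrov (not shift-lead qualified).
Delgado and Obi both have company hire date 20 Jan 2000, so the next rule applies.
Among Delgado and Obi, by employee number (higher first): Delgado (9268) before Obi (5450).
Among Vasquez, Beaumont, Harlow and Petrov, by company hire date (earlier first): Vasquez, Beaumont and Harlow (10 Apr 2012) before Petrov (20 Mar 2013).
Among Vasquez, Beaumont and Harlow, by employee number (higher first): Vasquez (9124) before Beaumont (5448) before Harlow (5429).
Ferreira and Horvat are each shift-lead qualified, so the next rule applies.
Ferreira and Horvat both have company hire date 19 Nov 2001, so the next rule applies.
Among Ferreira and Horvat, by employee number (higher first): Ferreira (4017) before Horvat (3894).
Full order: Delgado, Obi, Vasquez, Beaumont, Harlow, Petrov, Ferreira, Horvat.

Delgado, Obi, Vasquez, Beaumont, Harlow, Petrov, Ferreira, Horvat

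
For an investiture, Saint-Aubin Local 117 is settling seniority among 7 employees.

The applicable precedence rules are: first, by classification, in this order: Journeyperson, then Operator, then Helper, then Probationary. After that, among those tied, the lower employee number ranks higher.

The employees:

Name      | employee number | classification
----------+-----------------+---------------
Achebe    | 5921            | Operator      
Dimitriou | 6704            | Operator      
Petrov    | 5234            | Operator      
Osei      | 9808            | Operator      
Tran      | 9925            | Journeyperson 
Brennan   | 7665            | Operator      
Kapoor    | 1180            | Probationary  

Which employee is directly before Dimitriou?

By classification: Tran (Journeyperson); then Petrov, Achebe, Dimitriou, Brennan and Osei (Operator); then Kapoor (Probationary).
Among Petrov, Achebe, Dimitriou, Brennan and Osei, by employee number (lower first): Petrov (5234) before Achebe (5921) before Dimitriou (6704) before Brennan (7665) before Osei (9808).
Order: Tran, Petrov, Achebe, Dimitriou, Brennan, Osei, Kapoor.

Achebe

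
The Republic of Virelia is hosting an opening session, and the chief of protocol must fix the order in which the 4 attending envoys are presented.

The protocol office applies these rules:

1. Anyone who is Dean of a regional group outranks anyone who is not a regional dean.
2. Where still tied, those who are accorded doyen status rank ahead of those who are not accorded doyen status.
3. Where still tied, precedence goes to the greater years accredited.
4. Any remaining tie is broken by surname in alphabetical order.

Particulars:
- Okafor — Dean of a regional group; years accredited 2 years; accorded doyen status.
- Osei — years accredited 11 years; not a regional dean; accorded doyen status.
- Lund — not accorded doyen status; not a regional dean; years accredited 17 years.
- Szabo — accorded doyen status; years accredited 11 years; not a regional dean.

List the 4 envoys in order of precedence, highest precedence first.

Okafor, Osei, Szabo, Lund

By the first rule: Okafor (Dean of a regional group); then Osei, Szabo and Lund (each not a regional dean).
Among Osei, Szabo and Lund, accorded doyen status before not accorded doyen status: Osei and Szabo (accorded doyen status) before Lund (not accorded doyen status).
Osei and Szabo both have years accredited 11 years, so the next rule applies.
Among Osei and Szabo, alphabetically by surname: Osei before Szabo.
Full order: Okafor, Osei, Szabo, Lund.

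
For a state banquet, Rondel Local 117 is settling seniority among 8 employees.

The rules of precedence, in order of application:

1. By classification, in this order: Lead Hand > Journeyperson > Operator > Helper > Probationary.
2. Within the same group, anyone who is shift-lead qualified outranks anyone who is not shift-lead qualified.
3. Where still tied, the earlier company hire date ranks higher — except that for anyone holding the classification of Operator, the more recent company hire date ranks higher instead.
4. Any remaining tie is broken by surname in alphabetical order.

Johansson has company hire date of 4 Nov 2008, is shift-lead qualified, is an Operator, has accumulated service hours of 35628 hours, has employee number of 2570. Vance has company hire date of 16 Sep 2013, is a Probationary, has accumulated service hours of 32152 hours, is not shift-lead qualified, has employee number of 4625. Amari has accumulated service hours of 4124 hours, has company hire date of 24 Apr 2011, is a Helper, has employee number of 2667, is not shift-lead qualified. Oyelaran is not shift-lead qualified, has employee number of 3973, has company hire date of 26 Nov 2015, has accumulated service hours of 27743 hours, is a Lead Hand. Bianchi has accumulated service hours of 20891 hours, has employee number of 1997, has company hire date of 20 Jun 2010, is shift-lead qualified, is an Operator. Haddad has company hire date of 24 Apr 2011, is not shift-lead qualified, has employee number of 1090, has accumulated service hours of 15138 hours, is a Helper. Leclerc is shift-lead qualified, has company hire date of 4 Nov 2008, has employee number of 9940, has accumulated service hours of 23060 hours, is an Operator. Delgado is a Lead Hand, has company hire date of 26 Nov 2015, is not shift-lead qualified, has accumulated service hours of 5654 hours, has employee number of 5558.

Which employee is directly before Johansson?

Bianchi

By classification: Delgado and Oyelaran (Lead Hand); then Bianchi, Johansson and Leclerc (Operator); then Amari and Haddad (Helper); then Vance (Probationary).
Delgado and Oyelaran are each not shift-lead qualified, so the next rule applies.
Delgado and Oyelaran both have company hire date 26 Nov 2015, so the next rule applies.
Among Delgado and Oyelaran, alphabetically by surname: Delgado before Oyelaran.
Bianchi, Johansson and Leclerc are each shift-lead qualified, so the next rule applies.
Among Bianchi, Johansson and Leclerc, by company hire date (later first) (reversed rule for this group): Bianchi (20 Jun 2010) before Johansson and Leclerc (4 Nov 2008).
Among Johansson and Leclerc, alphabetically by surname: Johansson before Leclerc.
Amari and Haddad are each not shift-lead qualified, so the next rule applies.
Amari and Haddad both have company hire date 24 Apr 2011, so the next rule applies.
Among Amari and Haddad, alphabetically by surname: Amari before Haddad.
Order: Delgado, Oyelaran, Bianchi, Johansson, Leclerc, Amari, Haddad, Vance.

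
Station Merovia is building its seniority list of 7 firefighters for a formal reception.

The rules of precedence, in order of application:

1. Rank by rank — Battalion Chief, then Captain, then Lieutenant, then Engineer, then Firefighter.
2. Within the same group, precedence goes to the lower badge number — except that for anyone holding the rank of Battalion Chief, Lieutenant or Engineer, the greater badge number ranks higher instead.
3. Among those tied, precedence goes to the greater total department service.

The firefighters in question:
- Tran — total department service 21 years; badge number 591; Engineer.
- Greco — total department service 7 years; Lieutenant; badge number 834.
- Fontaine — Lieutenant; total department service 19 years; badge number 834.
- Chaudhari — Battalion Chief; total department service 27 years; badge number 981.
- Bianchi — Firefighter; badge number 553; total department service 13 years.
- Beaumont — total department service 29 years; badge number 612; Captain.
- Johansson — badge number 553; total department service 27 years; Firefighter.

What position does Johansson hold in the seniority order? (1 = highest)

6

By rank: Chaudhari (Battalion Chief); then Beaumont (Captain); then Fontaine and Greco (Lieutenant); then Tran (Engineer); then Johansson and Bianchi (Firefighter).
Fontaine and Greco both have badge number 834, so the next rule applies.
Among Fontaine and Greco, by total department service (higher first): Fontaine (19 years) before Greco (7 years).
Johansson and Bianchi both have badge number 553, so the next rule applies.
Among Johansson and Bianchi, by total department service (higher first): Johansson (27 years) before Bianchi (13 years).
Order: Chaudhari, Beaumont, Fontaine, Greco, Tran, Johansson, Bianchi. So position 6.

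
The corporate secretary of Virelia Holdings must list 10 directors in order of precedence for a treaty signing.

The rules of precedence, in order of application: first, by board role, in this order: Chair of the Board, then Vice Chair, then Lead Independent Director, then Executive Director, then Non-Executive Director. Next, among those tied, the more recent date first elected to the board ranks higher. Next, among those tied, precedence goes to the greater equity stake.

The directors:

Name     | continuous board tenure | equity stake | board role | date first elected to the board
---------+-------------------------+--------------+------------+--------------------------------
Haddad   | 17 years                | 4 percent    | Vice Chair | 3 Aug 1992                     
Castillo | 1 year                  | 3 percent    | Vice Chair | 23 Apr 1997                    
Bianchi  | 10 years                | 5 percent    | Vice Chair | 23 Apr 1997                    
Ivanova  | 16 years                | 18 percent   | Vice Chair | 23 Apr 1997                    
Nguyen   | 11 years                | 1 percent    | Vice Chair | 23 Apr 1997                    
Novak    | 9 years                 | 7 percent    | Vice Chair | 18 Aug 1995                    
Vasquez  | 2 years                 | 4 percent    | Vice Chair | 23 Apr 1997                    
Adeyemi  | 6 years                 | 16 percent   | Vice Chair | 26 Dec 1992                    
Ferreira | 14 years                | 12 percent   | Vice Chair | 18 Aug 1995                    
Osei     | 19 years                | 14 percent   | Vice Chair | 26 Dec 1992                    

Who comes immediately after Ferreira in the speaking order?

Novak

By board role: Ivanova, Bianchi, Vasquez, Castillo, Nguyen, Ferreira, Novak, Adeyemi, Osei and Haddad (Vice Chair).
Among Ivanova, Bianchi, Vasquez, Castillo, Nguyen, Ferreira, Novak, Adeyemi, Osei and Haddad, by date first elected to the board (later first): Ivanova, Bianchi, Vasquez, Castillo and Nguyen (23 Apr 1997) before Ferreira and Novak (18 Aug 1995) before Adeyemi and Osei (26 Dec 1992) before Haddad (3 Aug 1992).
Among Ivanova, Bianchi, Vasquez, Castillo and Nguyen, by equity stake (higher first): Ivanova (18 percent) before Bianchi (5 percent) before Vasquez (4 percent) before Castillo (3 percent) before Nguyen (1 percent).
Among Ferreira and Novak, by equity stake (higher first): Ferreira (12 percent) before Novak (7 percent).
Among Adeyemi and Osei, by equity stake (higher first): Adeyemi (16 percent) before Osei (14 percent).
Order: Ivanova, Bianchi, Vasquez, Castillo, Nguyen, Ferreira, Novak, Adeyemi, Osei, Haddad.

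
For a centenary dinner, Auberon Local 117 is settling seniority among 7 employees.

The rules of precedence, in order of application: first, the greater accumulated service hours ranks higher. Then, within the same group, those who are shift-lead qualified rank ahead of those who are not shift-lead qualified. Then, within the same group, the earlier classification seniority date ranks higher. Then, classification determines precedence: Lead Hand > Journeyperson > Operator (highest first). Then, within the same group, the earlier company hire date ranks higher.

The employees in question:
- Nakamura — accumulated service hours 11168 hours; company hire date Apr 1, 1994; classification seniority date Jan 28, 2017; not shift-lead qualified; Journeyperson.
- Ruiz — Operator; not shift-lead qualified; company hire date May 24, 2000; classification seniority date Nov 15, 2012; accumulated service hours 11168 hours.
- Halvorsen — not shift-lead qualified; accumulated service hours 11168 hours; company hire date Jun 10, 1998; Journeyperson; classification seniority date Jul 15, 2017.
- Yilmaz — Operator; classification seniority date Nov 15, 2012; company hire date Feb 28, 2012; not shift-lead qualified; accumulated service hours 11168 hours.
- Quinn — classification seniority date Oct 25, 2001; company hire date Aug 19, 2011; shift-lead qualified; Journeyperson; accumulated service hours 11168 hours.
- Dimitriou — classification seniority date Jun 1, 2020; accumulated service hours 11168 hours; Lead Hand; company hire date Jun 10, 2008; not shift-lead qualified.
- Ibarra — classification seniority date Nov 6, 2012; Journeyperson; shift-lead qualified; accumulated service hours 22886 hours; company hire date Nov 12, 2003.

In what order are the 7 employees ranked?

By accumulated service hours (higher first): Ibarra (22886 hours); then Quinn, Ruiz, Yilmaz, Nakamura, Halvorsen and Dimitriou (each 11168 hours).
Among Quinn, Ruiz, Yilmaz, Nakamura, Halvorsen and Dimitriou, shift-lead qualified before not shift-lead qualified: Quinn (shift-lead qualified) before Ruiz, Yilmaz, Nakamura, Halvorsen and Dimitriou (not shift-lead qualified).
Among Ruiz, Yilmaz, Nakamura, Halvorsen and Dimitriou, by classification seniority date (earlier first): Ruiz and Yilmaz (Nov 15, 2012) before Nakamura (Jan 28, 2017) before Halvorsen (Jul 15, 2017) before Dimitriou (Jun 1, 2020).
Ruiz and Yilmaz are each Operator, so the next rule applies.
Among Ruiz and Yilmaz, by company hire date (earlier first): Ruiz (May 24, 2000) before Yilmaz (Feb 28, 2012).
Full order: Ibarra, Quinn, Ruiz, Yilmaz, Nakamura, Halvorsen, Dimitriou.

Ibarra, Quinn, Ruiz, Yilmaz, Nakamura, Halvorsen, Dimitriou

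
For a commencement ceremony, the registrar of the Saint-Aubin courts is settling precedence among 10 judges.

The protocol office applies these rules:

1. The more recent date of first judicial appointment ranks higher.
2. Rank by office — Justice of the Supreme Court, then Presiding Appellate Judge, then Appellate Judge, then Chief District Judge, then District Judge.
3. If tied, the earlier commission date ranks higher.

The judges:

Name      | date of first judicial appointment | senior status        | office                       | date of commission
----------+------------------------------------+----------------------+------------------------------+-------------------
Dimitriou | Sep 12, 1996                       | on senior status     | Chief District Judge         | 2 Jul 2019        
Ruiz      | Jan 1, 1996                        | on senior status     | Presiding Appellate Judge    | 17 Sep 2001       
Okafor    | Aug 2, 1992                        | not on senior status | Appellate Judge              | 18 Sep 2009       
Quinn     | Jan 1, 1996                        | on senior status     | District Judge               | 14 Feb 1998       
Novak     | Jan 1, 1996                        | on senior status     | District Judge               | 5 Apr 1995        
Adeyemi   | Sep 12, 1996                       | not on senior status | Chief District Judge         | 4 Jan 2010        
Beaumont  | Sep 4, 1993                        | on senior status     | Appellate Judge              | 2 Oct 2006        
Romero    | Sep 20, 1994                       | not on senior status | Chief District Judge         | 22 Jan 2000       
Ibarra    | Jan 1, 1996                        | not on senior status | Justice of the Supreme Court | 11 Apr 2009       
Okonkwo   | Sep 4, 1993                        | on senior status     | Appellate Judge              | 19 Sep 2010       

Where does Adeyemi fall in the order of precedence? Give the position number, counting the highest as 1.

1

By date of first judicial appointment (later first): Adeyemi and Dimitriou (both Sep 12, 1996); then Ibarra, Ruiz, Novak and Quinn (each Jan 1, 1996); then Romero (Sep 20, 1994); then Beaumont and Okonkwo (both Sep 4, 1993); then Okafor (Aug 2, 1992).
Adeyemi and Dimitriou are each Chief District Judge, so the next rule applies.
Among Adeyemi and Dimitriou, by date of commission (earlier first): Adeyemi (4 Jan 2010) before Dimitriou (2 Jul 2019).
Among Ibarra, Ruiz, Novak and Quinn, by office: Ibarra (Justice of the Supreme Court) before Ruiz (Presiding Appellate Judge) before Novak and Quinn (District Judge).
Among Novak and Quinn, by date of commission (earlier first): Novak (5 Apr 1995) before Quinn (14 Feb 1998).
Beaumont and Okonkwo are each Appellate Judge, so the next rule applies.
Among Beaumont and Okonkwo, by date of commission (earlier first): Beaumont (2 Oct 2006) before Okonkwo (19 Sep 2010).
Order: Adeyemi, Dimitriou, Ibarra, Ruiz, Novak, Quinn, Romero, Beaumont, Okonkwo, Okafor. So position 1.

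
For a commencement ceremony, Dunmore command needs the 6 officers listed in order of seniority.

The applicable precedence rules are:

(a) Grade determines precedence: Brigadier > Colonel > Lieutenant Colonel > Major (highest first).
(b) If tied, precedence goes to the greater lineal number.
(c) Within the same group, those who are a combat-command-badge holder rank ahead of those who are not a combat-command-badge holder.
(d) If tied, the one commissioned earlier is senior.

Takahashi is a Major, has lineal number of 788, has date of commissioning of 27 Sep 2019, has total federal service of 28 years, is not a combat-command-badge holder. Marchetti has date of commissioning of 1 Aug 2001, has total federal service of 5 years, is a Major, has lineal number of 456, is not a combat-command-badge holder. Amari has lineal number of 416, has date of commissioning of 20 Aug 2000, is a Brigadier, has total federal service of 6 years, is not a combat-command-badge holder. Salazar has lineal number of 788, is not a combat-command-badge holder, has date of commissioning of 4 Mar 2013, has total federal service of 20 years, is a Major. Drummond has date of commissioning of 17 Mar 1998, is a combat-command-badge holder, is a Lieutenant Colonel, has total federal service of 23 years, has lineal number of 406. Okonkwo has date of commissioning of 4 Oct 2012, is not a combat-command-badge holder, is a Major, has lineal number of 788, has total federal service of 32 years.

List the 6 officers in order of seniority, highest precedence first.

Amari, Drummond, Okonkwo, Salazar, Takahashi, Marchetti

By grade: Amari (Brigadier); then Drummond (Lieutenant Colonel); then Okonkwo, Salazar, Takahashi and Marchetti (Major).
Among Okonkwo, Salazar, Takahashi and Marchetti, by lineal number (higher first): Okonkwo, Salazar and Takahashi (788) before Marchetti (456).
Okonkwo, Salazar and Takahashi are each not a combat-command-badge holder, so the next rule applies.
Among Okonkwo, Salazar and Takahashi, by date of commissioning (earlier first): Okonkwo (4 Oct 2012) before Salazar (4 Mar 2013) before Takahashi (27 Sep 2019).
Full order: Amari, Drummond, Okonkwo, Salazar, Takahashi, Marchetti.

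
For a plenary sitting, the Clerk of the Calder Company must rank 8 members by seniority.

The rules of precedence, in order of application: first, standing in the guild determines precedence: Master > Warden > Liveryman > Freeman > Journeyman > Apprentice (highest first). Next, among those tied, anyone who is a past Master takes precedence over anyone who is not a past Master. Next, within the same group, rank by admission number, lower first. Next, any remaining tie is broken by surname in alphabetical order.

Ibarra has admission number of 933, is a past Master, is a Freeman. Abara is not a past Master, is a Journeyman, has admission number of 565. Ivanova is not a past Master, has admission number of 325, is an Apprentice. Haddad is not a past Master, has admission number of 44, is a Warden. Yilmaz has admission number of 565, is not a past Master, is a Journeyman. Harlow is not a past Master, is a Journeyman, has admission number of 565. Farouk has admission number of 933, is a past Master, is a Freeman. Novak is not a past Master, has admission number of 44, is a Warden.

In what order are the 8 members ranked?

Haddad, Novak, Farouk, Ibarra, Abara, Harlow, Yilmaz, Ivanova

By standing in the guild: Haddad and Novak (Warden); then Farouk and Ibarra (Freeman); then Abara, Harlow and Yilmaz (Journeyman); then Ivanova (Apprentice).
Haddad and Novak are each not a past Master, so the next rule applies.
Haddad and Novak both have admission number 44, so the next rule applies.
Among Haddad and Novak, alphabetically by surname: Haddad before Novak.
Farouk and Ibarra are each a past Master, so the next rule applies.
Farouk and Ibarra both have admission number 933, so the next rule applies.
Among Farouk and Ibarra, alphabetically by surname: Farouk before Ibarra.
Abara, Harlow and Yilmaz are each not a past Master, so the next rule applies.
Abara, Harlow and Yilmaz all have admission number 565, so the next rule applies.
Among Abara, Harlow and Yilmaz, alphabetically by surname: Abara before Harlow before Yilmaz.
Full order: Haddad, Novak, Farouk, Ibarra, Abara, Harlow, Yilmaz, Ivanova.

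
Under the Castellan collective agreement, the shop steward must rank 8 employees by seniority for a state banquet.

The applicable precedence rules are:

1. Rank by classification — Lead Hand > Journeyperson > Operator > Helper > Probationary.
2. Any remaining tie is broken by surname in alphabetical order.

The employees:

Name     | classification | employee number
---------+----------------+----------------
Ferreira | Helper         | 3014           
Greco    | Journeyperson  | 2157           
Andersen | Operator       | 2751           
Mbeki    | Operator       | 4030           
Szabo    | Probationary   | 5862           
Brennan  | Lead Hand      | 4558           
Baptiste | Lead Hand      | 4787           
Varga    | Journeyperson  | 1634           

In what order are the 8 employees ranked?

By classification: Baptiste and Brennan (Lead Hand); then Greco and Varga (Journeyperson); then Andersen and Mbeki (Operator); then Ferreira (Helper); then Szabo (Probationary).
Among Baptiste and Brennan, alphabetically by surname: Baptiste before Brennan.
Among Greco and Varga, alphabetically by surname: Greco before Varga.
Among Andersen and Mbeki, alphabetically by surname: Andersen before Mbeki.
Full order: Baptiste, Brennan, Greco, Varga, Andersen, Mbeki, Ferreira, Szabo.

Baptiste, Brennan, Greco, Varga, Andersen, Mbeki, Ferreira, Szabo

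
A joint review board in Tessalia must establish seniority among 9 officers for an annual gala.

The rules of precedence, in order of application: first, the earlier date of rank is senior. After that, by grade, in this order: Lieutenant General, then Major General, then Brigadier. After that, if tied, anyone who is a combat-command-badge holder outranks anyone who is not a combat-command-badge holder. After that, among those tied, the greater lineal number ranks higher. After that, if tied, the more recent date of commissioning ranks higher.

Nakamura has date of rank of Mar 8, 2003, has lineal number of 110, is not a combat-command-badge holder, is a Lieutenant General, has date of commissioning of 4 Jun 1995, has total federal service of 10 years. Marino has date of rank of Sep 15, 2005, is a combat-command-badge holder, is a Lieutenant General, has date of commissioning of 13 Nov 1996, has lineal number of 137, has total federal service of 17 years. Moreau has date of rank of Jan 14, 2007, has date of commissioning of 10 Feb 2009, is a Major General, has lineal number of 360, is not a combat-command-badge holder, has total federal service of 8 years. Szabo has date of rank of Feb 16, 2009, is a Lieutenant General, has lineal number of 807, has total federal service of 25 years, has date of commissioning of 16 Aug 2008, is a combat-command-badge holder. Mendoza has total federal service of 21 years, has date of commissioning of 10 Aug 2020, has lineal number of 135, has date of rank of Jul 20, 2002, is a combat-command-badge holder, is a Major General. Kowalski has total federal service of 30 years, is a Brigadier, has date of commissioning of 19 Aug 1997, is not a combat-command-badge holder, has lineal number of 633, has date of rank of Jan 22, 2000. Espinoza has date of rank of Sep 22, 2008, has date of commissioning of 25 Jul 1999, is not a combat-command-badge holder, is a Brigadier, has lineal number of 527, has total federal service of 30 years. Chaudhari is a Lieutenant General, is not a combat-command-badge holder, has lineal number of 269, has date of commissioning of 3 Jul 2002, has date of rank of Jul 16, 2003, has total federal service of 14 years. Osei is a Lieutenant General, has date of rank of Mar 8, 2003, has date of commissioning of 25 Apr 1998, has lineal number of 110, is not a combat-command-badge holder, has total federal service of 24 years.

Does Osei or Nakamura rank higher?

By date of rank (earlier first): Kowalski (Jan 22, 2000); then Mendoza (Jul 20, 2002); then Osei and Nakamura (both Mar 8, 2003); then Chaudhari (Jul 16, 2003); then Marino (Sep 15, 2005); then Moreau (Jan 14, 2007); then Espinoza (Sep 22, 2008); then Szabo (Feb 16, 2009).
Osei and Nakamura are each Lieutenant General, so the next rule applies.
Osei and Nakamura are each not a combat-command-badge holder, so the next rule applies.
Osei and Nakamura both have lineal number 110, so the next rule applies.
Among Osei and Nakamura, by date of commissioning (later first): Osei (25 Apr 1998) before Nakamura (4 Jun 1995).
So Osei takes precedence.

Osei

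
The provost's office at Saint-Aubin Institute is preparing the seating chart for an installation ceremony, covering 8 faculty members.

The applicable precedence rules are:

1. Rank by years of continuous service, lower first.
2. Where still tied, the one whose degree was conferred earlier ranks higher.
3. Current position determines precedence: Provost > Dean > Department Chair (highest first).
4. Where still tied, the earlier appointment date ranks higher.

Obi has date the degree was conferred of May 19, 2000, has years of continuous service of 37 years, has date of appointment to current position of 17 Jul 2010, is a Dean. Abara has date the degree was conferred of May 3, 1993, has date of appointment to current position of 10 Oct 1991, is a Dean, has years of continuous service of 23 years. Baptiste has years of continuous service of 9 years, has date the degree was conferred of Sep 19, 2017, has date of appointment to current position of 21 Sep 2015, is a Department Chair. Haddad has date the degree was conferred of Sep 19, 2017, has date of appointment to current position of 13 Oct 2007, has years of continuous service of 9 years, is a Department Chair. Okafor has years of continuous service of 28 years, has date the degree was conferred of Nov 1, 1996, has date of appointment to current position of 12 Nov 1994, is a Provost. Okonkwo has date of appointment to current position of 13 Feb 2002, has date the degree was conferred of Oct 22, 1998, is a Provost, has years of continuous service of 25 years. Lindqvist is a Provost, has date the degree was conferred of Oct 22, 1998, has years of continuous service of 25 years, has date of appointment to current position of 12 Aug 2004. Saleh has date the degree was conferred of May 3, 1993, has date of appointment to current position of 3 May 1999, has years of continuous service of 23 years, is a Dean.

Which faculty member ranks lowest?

Obi

By years of continuous service (lower first): Haddad and Baptiste (both 9 years); then Abara and Saleh (both 23 years); then Okonkwo and Lindqvist (both 25 years); then Okafor (28 years); then Obi (37 years).
Haddad and Baptiste both have date the degree was conferred Sep 19, 2017, so the next rule applies.
Haddad and Baptiste are each Department Chair, so the next rule applies.
Among Haddad and Baptiste, by date of appointment to current position (earlier first): Haddad (13 Oct 2007) before Baptiste (21 Sep 2015).
Abara and Saleh both have date the degree was conferred May 3, 1993, so the next rule applies.
Abara and Saleh are each Dean, so the next rule applies.
Among Abara and Saleh, by date of appointment to current position (earlier first): Abara (10 Oct 1991) before Saleh (3 May 1999).
Okonkwo and Lindqvist both have date the degree was conferred Oct 22, 1998, so the next rule applies.
Okonkwo and Lindqvist are each Provost, so the next rule applies.
Among Okonkwo and Lindqvist, by date of appointment to current position (earlier first): Okonkwo (13 Feb 2002) before Lindqvist (12 Aug 2004).
Order: Haddad, Baptiste, Abara, Saleh, Okonkwo, Lindqvist, Okafor, Obi.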